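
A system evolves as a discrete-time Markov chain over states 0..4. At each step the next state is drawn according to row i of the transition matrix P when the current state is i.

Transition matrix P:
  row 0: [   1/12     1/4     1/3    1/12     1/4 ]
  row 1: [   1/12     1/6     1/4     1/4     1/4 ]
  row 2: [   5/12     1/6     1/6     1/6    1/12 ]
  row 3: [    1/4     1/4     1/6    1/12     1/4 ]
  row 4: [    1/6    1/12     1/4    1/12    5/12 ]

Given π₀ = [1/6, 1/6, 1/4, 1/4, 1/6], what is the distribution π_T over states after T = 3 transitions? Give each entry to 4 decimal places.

π = [0.2062, 0.1733, 0.2356, 0.1327, 0.2522]

t=0: π = [0.1667, 0.1667, 0.2500, 0.2500, 0.1667]
t=1: π = [0.2222, 0.1875, 0.2222, 0.1319, 0.2361]
t=2: π = [0.1991, 0.1765, 0.2390, 0.1331, 0.2523]
t=3: π = [0.2062, 0.1733, 0.2356, 0.1327, 0.2522]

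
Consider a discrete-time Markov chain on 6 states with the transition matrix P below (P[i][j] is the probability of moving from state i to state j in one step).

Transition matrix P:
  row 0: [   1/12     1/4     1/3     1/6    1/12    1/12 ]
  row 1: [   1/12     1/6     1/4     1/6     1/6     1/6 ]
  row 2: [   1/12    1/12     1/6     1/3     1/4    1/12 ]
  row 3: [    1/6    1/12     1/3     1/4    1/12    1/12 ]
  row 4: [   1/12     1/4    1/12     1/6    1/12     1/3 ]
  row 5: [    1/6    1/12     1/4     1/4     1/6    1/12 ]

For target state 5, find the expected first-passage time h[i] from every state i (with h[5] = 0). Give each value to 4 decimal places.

First-step conditioning: h[5] = 0; for i ≠ 5, h[i] = 1 + Σ_k P[i][k]·h[k].
  h[0] = 1 + 1/12·h[0] + 1/4·h[1] + 1/3·h[2] + 1/6·h[3] + 1/12·h[4]
  h[1] = 1 + 1/12·h[0] + 1/6·h[1] + 1/4·h[2] + 1/6·h[3] + 1/6·h[4]
  h[2] = 1 + 1/12·h[0] + 1/12·h[1] + 1/6·h[2] + 1/3·h[3] + 1/4·h[4]
  h[3] = 1 + 1/6·h[0] + 1/12·h[1] + 1/3·h[2] + 1/4·h[3] + 1/12·h[4]
  h[4] = 1 + 1/12·h[0] + 1/4·h[1] + 1/12·h[2] + 1/6·h[3] + 1/12·h[4]
Solving the 5×5 linear system over states ≠ 5 gives exactly h = [24492/3205, 22182/3205, 24024/3205, 24912/3205, 18486/3205, 0] (h[5] = 0 is the target).

h = [7.6418, 6.9211, 7.4958, 7.7729, 5.7679, 0.0000]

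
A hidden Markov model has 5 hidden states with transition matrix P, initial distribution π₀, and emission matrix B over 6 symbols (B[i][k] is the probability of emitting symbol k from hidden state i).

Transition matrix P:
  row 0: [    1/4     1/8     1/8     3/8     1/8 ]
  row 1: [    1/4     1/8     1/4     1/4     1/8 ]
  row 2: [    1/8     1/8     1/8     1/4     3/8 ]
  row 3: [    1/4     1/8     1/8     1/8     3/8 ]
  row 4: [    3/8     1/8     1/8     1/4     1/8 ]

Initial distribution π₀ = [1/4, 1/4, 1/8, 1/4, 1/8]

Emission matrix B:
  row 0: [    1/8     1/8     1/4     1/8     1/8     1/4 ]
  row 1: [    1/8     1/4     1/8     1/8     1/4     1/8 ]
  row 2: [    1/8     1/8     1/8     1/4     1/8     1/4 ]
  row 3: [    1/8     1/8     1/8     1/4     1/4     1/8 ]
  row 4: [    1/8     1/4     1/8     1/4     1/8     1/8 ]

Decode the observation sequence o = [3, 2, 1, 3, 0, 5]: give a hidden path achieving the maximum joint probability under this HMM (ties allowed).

t=0: δ = [3.125e-02, 3.125e-02, 3.125e-02, 6.250e-02, 3.125e-02]  (obs o_0=3)
t=1: δ = [3.906e-03, 9.766e-04, 9.766e-04, 1.465e-03, 2.930e-03]  ψ = [3, 3, 1, 0, 3]  (obs o_1=2)
t=2: δ = [1.373e-04, 1.221e-04, 6.104e-05, 1.831e-04, 1.373e-04]  ψ = [4, 0, 0, 0, 3]  (obs o_2=1)
t=3: δ = [6.437e-06, 2.861e-06, 7.629e-06, 1.287e-05, 1.717e-05]  ψ = [4, 3, 1, 0, 3]  (obs o_3=3)
t=4: δ = [8.047e-07, 2.682e-07, 2.682e-07, 5.364e-07, 6.035e-07]  ψ = [4, 4, 4, 4, 3]  (obs o_4=0)
t=5: δ = [5.658e-08, 1.257e-08, 2.515e-08, 3.772e-08, 2.515e-08]  ψ = [4, 0, 0, 0, 3]  (obs o_5=5)
backtrack: best end state = 0; path = [3, 4, 0, 3, 4, 0]

path = [3, 4, 0, 3, 4, 0]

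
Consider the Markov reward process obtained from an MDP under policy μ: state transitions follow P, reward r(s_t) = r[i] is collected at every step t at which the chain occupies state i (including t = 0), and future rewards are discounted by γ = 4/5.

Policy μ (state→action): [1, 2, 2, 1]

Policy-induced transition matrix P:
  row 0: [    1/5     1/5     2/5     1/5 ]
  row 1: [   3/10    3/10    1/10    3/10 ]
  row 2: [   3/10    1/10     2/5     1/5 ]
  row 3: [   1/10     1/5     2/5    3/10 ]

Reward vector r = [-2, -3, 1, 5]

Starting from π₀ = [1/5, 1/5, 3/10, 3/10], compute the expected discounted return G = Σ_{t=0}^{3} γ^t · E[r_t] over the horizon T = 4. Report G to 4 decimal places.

G = 1.8987

t=0: π = [0.2000, 0.2000, 0.3000, 0.3000], E[r] = 0.8000, γ^t·E[r] = 0.800000, running G = 0.800000
t=1: π = [0.2200, 0.1900, 0.3400, 0.2500], E[r] = 0.5800, γ^t·E[r] = 0.464000, running G = 1.264000
t=2: π = [0.2280, 0.1850, 0.3430, 0.2440], E[r] = 0.5520, γ^t·E[r] = 0.353280, running G = 1.617280
t=3: π = [0.2284, 0.1842, 0.3445, 0.2429], E[r] = 0.5496, γ^t·E[r] = 0.281395, running G = 1.898675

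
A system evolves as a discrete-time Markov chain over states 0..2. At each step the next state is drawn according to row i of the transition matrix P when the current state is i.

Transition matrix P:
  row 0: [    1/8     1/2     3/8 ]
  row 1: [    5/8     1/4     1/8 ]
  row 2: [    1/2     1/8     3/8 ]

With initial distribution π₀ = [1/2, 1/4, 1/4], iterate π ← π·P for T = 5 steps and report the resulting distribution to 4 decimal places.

π = [0.3898, 0.3122, 0.2980]

t=0: π = [0.5000, 0.2500, 0.2500]
t=1: π = [0.3438, 0.3438, 0.3125]
t=2: π = [0.4141, 0.2969, 0.2891]
t=3: π = [0.3818, 0.3174, 0.3008]
t=4: π = [0.3965, 0.3079, 0.2957]
t=5: π = [0.3898, 0.3122, 0.2980]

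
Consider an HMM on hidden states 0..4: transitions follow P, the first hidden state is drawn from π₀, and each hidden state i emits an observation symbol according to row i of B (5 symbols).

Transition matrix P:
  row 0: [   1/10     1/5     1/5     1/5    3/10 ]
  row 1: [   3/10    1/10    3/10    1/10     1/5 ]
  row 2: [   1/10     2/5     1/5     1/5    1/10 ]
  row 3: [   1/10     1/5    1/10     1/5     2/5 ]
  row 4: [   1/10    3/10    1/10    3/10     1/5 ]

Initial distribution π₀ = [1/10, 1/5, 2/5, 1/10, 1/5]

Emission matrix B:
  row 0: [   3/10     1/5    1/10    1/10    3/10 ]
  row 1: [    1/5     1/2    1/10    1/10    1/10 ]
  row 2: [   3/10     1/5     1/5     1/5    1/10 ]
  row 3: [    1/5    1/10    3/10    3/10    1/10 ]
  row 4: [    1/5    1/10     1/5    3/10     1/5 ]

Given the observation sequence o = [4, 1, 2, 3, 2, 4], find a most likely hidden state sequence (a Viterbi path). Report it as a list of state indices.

path = [2, 1, 3, 4, 3, 4]

t=0: δ = [3.000e-02, 2.000e-02, 4.000e-02, 1.000e-02, 4.000e-02]  (obs o_0=4)
t=1: δ = [1.200e-03, 8.000e-03, 1.600e-03, 1.200e-03, 9.000e-04]  ψ = [1, 2, 2, 4, 0]  (obs o_1=1)
t=2: δ = [2.400e-04, 8.000e-05, 4.800e-04, 2.400e-04, 3.200e-04]  ψ = [1, 1, 1, 1, 1]  (obs o_2=2)
t=3: δ = [4.800e-06, 1.920e-05, 1.920e-05, 2.880e-05, 2.880e-05]  ψ = [2, 2, 2, 2, 3]  (obs o_3=3)
t=4: δ = [5.760e-07, 8.640e-07, 1.152e-06, 2.592e-06, 2.304e-06]  ψ = [1, 4, 1, 4, 3]  (obs o_4=2)
t=5: δ = [7.776e-08, 6.912e-08, 2.592e-08, 6.912e-08, 2.074e-07]  ψ = [1, 4, 1, 4, 3]  (obs o_5=4)
backtrack: best end state = 4; path = [2, 1, 3, 4, 3, 4]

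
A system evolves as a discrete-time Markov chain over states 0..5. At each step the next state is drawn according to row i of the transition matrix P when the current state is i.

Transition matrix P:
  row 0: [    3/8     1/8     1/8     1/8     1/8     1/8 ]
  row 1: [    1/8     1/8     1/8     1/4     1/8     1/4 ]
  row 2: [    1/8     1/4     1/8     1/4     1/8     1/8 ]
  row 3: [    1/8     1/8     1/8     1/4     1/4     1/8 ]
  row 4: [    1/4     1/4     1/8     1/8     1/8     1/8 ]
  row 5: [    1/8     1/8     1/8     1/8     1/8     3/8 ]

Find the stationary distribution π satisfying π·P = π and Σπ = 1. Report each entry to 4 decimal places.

π = [0.1913, 0.1591, 0.1250, 0.1834, 0.1479, 0.1932]

Balance equations π_j = Σ_i π_i·P[i][j]:
  π_0 = 3/8·π_0 + 1/8·π_1 + 1/8·π_2 + 1/8·π_3 + 1/4·π_4 + 1/8·π_5
  π_1 = 1/8·π_0 + 1/8·π_1 + 1/4·π_2 + 1/8·π_3 + 1/4·π_4 + 1/8·π_5
  π_2 = 1/8·π_0 + 1/8·π_1 + 1/8·π_2 + 1/8·π_3 + 1/8·π_4 + 1/8·π_5
  π_3 = 1/8·π_0 + 1/4·π_1 + 1/4·π_2 + 1/4·π_3 + 1/8·π_4 + 1/8·π_5
  π_4 = 1/8·π_0 + 1/8·π_1 + 1/8·π_2 + 1/4·π_3 + 1/8·π_4 + 1/8·π_5
  normalize: π_0 + π_1 + π_2 + π_3 + π_4 + π_5 = 1
Solving the linear system gives exactly π = [4105/21456, 569/3576, 1/8, 82/447, 529/3576, 4145/21456].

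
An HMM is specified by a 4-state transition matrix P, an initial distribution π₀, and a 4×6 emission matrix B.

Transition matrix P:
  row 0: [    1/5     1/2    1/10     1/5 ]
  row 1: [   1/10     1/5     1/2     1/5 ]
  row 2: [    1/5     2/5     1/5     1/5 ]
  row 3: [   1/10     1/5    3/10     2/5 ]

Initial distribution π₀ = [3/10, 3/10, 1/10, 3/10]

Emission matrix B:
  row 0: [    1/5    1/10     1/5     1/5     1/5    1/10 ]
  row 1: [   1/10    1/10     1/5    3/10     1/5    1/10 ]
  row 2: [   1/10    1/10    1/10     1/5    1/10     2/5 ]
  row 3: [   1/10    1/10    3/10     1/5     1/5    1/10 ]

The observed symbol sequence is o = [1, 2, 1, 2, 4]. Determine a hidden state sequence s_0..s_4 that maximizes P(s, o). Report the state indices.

t=0: δ = [3.000e-02, 3.000e-02, 1.000e-02, 3.000e-02]  (obs o_0=1)
t=1: δ = [1.200e-03, 3.000e-03, 1.500e-03, 3.600e-03]  ψ = [0, 0, 1, 3]  (obs o_1=2)
t=2: δ = [3.600e-05, 7.200e-05, 1.500e-04, 1.440e-04]  ψ = [3, 3, 1, 3]  (obs o_2=1)
t=3: δ = [6.000e-06, 1.200e-05, 4.320e-06, 1.728e-05]  ψ = [2, 2, 3, 3]  (obs o_3=2)
t=4: δ = [3.456e-07, 6.912e-07, 6.000e-07, 1.382e-06]  ψ = [3, 3, 1, 3]  (obs o_4=4)
backtrack: best end state = 3; path = [3, 3, 3, 3, 3]

path = [3, 3, 3, 3, 3]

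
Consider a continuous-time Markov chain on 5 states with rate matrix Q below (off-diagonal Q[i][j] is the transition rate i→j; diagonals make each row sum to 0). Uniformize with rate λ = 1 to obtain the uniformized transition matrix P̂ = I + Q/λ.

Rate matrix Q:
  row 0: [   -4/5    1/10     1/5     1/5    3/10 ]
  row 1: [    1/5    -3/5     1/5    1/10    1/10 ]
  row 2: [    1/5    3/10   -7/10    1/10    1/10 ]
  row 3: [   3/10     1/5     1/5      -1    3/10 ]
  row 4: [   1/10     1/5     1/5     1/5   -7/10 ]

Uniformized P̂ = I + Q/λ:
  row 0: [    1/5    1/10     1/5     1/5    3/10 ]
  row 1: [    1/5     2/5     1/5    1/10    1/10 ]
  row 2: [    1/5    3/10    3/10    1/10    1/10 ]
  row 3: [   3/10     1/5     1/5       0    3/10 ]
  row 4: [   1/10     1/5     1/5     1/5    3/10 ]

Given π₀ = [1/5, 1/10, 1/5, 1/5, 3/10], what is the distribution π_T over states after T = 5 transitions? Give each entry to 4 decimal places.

t=0: π = [0.2000, 0.1000, 0.2000, 0.2000, 0.3000]
t=1: π = [0.1900, 0.2200, 0.2200, 0.1300, 0.2400]
t=2: π = [0.1890, 0.2470, 0.2220, 0.1300, 0.2120]
t=3: π = [0.1918, 0.2527, 0.2222, 0.1271, 0.2062]
t=4: π = [0.1921, 0.2536, 0.2222, 0.1271, 0.2050]
t=5: π = [0.1922, 0.2537, 0.2222, 0.1270, 0.2048]

π = [0.1922, 0.2537, 0.2222, 0.1270, 0.2048]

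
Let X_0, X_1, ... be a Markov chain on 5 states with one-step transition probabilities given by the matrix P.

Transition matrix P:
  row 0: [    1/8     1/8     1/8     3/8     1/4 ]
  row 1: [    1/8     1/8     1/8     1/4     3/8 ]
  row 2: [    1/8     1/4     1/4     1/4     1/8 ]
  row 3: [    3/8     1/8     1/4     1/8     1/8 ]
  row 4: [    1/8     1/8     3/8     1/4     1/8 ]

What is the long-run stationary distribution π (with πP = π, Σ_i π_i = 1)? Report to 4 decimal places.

π = [0.1857, 0.1539, 0.2309, 0.2429, 0.1867]

Balance equations π_j = Σ_i π_i·P[i][j]:
  π_0 = 1/8·π_0 + 1/8·π_1 + 1/8·π_2 + 3/8·π_3 + 1/8·π_4
  π_1 = 1/8·π_0 + 1/8·π_1 + 1/4·π_2 + 1/8·π_3 + 1/8·π_4
  π_2 = 1/8·π_0 + 1/8·π_1 + 1/4·π_2 + 1/4·π_3 + 3/8·π_4
  π_3 = 3/8·π_0 + 1/4·π_1 + 1/4·π_2 + 1/8·π_3 + 1/4·π_4
  normalize: π_0 + π_1 + π_2 + π_3 + π_4 = 1
Solving the linear system gives exactly π = [13/70, 797/5180, 299/1295, 17/70, 967/5180].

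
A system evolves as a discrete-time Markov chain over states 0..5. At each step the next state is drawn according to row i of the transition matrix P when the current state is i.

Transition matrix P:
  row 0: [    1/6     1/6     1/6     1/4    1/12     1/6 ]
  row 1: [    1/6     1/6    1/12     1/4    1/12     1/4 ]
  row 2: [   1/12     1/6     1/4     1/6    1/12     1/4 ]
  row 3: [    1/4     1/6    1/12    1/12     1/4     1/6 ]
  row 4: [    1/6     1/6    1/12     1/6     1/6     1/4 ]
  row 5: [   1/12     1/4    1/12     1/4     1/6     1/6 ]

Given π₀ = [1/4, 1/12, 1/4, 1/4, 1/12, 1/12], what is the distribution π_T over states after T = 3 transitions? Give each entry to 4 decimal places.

t=0: π = [0.2500, 0.0833, 0.2500, 0.2500, 0.0833, 0.0833]
t=1: π = [0.1597, 0.1736, 0.1458, 0.1806, 0.1389, 0.2014]
t=2: π = [0.1528, 0.1834, 0.1209, 0.1962, 0.1418, 0.2049]
t=3: π = [0.1559, 0.1837, 0.1162, 0.1954, 0.1449, 0.2038]

π = [0.1559, 0.1837, 0.1162, 0.1954, 0.1449, 0.2038]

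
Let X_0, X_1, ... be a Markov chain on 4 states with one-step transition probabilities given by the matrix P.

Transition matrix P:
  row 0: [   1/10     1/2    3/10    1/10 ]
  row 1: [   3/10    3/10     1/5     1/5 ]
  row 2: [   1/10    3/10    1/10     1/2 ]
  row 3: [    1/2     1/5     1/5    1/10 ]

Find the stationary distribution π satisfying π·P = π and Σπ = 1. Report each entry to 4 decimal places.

Balance equations π_j = Σ_i π_i·P[i][j]:
  π_0 = 1/10·π_0 + 3/10·π_1 + 1/10·π_2 + 1/2·π_3
  π_1 = 1/2·π_0 + 3/10·π_1 + 3/10·π_2 + 1/5·π_3
  π_2 = 3/10·π_0 + 1/5·π_1 + 1/10·π_2 + 1/5·π_3
  normalize: π_0 + π_1 + π_2 + π_3 = 1
Solving the linear system gives exactly π = [75/298, 49/149, 61/298, 32/149].

π = [0.2517, 0.3289, 0.2047, 0.2148]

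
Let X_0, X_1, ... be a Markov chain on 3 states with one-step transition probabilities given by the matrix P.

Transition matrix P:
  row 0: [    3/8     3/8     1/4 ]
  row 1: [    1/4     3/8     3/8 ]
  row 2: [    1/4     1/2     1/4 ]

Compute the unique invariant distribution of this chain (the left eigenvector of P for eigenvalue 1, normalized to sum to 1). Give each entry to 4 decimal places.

π = [0.2857, 0.4127, 0.3016]

Balance equations π_j = Σ_i π_i·P[i][j]:
  π_0 = 3/8·π_0 + 1/4·π_1 + 1/4·π_2
  π_1 = 3/8·π_0 + 3/8·π_1 + 1/2·π_2
  normalize: π_0 + π_1 + π_2 = 1
Solving the linear system gives exactly π = [2/7, 26/63, 19/63].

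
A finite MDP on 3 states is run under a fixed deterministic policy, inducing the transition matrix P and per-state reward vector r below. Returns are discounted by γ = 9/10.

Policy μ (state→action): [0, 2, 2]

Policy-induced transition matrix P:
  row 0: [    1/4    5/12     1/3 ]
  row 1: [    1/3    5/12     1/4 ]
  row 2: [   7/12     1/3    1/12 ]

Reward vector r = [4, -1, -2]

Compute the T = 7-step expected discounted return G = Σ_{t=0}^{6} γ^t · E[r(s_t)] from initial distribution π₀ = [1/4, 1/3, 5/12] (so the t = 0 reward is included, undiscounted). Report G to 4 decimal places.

G = 2.4827

t=0: π = [0.2500, 0.3333, 0.4167], E[r] = -0.1667, γ^t·E[r] = -0.166667, running G = -0.166667
t=1: π = [0.4167, 0.3819, 0.2014], E[r] = 0.8819, γ^t·E[r] = 0.793750, running G = 0.627083
t=2: π = [0.3490, 0.3999, 0.2512], E[r] = 0.4936, γ^t·E[r] = 0.399844, running G = 1.026927
t=3: π = [0.3670, 0.3957, 0.2372], E[r] = 0.5980, γ^t·E[r] = 0.435938, running G = 1.462865
t=4: π = [0.3621, 0.3969, 0.2411], E[r] = 0.5692, γ^t·E[r] = 0.373457, running G = 1.836322
t=5: π = [0.3634, 0.3966, 0.2400], E[r] = 0.5771, γ^t·E[r] = 0.340789, running G = 2.177110
t=6: π = [0.3630, 0.3967, 0.2403], E[r] = 0.5749, γ^t·E[r] = 0.305551, running G = 2.482661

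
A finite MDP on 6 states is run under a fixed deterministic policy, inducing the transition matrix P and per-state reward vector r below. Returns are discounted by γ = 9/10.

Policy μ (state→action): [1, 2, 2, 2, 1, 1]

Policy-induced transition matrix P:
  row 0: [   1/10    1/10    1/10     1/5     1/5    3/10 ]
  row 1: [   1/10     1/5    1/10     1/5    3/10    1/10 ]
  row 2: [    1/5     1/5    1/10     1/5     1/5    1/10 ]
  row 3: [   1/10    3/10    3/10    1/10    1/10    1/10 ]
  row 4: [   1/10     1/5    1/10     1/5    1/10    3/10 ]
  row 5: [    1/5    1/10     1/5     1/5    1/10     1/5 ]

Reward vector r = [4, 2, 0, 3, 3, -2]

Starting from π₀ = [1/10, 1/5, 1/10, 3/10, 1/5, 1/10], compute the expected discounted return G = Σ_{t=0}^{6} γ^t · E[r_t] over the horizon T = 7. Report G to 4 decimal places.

G = 8.8112

t=0: π = [0.1000, 0.2000, 0.1000, 0.3000, 0.2000, 0.1000], E[r] = 2.1000, γ^t·E[r] = 2.100000, running G = 2.100000
t=1: π = [0.1200, 0.2100, 0.1700, 0.1700, 0.1600, 0.1700], E[r] = 1.5500, γ^t·E[r] = 1.395000, running G = 3.495000
t=2: π = [0.1340, 0.1880, 0.1510, 0.1830, 0.1710, 0.1730], E[r] = 1.6280, γ^t·E[r] = 1.318680, running G = 4.813680
t=3: π = [0.1324, 0.1876, 0.1539, 0.1817, 0.1661, 0.1783], E[r] = 1.5916, γ^t·E[r] = 1.160276, running G = 5.973956
t=4: π = [0.1332, 0.1871, 0.1542, 0.1818, 0.1662, 0.1775], E[r] = 1.5960, γ^t·E[r] = 1.047109, running G = 7.021066
t=5: π = [0.1332, 0.1871, 0.1541, 0.1818, 0.1662, 0.1776], E[r] = 1.5956, γ^t·E[r] = 0.942168, running G = 7.963234
t=6: π = [0.1332, 0.1871, 0.1541, 0.1818, 0.1662, 0.1776], E[r] = 1.5956, γ^t·E[r] = 0.847942, running G = 8.811176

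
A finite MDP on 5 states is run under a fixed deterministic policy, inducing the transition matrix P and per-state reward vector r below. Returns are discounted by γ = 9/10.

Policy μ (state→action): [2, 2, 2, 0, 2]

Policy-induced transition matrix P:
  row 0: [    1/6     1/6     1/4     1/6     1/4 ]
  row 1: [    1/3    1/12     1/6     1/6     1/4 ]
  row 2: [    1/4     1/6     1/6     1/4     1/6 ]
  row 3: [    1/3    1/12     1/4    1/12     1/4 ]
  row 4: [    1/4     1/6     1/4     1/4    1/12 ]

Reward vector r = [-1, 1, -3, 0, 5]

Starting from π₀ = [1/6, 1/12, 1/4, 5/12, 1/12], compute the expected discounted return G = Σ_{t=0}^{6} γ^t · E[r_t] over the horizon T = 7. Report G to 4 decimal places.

t=0: π = [0.1667, 0.0833, 0.2500, 0.4167, 0.0833], E[r] = -0.4167, γ^t·E[r] = -0.416667, running G = -0.416667
t=1: π = [0.2778, 0.1250, 0.2222, 0.1597, 0.2153], E[r] = 0.2569, γ^t·E[r] = 0.231250, running G = -0.185417
t=2: π = [0.2506, 0.1429, 0.2211, 0.1898, 0.1956], E[r] = 0.2072, γ^t·E[r] = 0.167813, running G = -0.017604
t=3: π = [0.2568, 0.1389, 0.2197, 0.1856, 0.1990], E[r] = 0.2180, γ^t·E[r] = 0.158906, running G = 0.141302
t=4: π = [0.2556, 0.1396, 0.2201, 0.1861, 0.1985], E[r] = 0.2163, γ^t·E[r] = 0.141911, running G = 0.283213
t=5: π = [0.2558, 0.1395, 0.2200, 0.1860, 0.1986], E[r] = 0.2165, γ^t·E[r] = 0.127818, running G = 0.411031
t=6: π = [0.2558, 0.1395, 0.2200, 0.1860, 0.1986], E[r] = 0.2165, γ^t·E[r] = 0.115037, running G = 0.526068

G = 0.5261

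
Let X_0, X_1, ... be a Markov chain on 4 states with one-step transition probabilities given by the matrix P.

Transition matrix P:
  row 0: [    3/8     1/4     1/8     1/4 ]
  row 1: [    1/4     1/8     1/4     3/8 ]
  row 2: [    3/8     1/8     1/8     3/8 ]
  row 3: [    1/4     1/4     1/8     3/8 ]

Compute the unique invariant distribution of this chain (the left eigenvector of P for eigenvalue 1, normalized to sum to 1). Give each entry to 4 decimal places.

π = [0.3072, 0.2055, 0.1507, 0.3366]

Balance equations π_j = Σ_i π_i·P[i][j]:
  π_0 = 3/8·π_0 + 1/4·π_1 + 3/8·π_2 + 1/4·π_3
  π_1 = 1/4·π_0 + 1/8·π_1 + 1/8·π_2 + 1/4·π_3
  π_2 = 1/8·π_0 + 1/4·π_1 + 1/8·π_2 + 1/8·π_3
  normalize: π_0 + π_1 + π_2 + π_3 = 1
Solving the linear system gives exactly π = [157/511, 15/73, 11/73, 172/511].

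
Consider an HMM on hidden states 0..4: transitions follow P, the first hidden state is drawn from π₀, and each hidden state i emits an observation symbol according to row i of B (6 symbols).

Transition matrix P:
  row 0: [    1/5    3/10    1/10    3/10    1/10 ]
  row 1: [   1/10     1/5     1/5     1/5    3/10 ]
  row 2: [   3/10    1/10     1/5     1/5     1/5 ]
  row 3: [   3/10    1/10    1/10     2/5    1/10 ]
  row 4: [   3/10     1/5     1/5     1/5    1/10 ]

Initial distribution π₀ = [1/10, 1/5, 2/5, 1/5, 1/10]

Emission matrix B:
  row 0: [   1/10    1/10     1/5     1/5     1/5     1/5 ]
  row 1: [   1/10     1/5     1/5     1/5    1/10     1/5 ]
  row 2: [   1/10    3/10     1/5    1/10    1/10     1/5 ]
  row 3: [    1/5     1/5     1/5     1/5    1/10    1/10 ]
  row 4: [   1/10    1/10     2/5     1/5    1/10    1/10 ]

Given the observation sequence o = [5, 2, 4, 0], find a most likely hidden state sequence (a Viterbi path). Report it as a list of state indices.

path = [2, 4, 0, 3]

t=0: δ = [2.000e-02, 4.000e-02, 8.000e-02, 2.000e-02, 1.000e-02]  (obs o_0=5)
t=1: δ = [4.800e-03, 1.600e-03, 3.200e-03, 3.200e-03, 6.400e-03]  ψ = [2, 1, 2, 2, 2]  (obs o_1=2)
t=2: δ = [3.840e-04, 1.440e-04, 1.280e-04, 1.440e-04, 6.400e-05]  ψ = [4, 0, 4, 0, 2]  (obs o_2=4)
t=3: δ = [7.680e-06, 1.152e-05, 3.840e-06, 2.304e-05, 4.320e-06]  ψ = [0, 0, 0, 0, 1]  (obs o_3=0)
backtrack: best end state = 3; path = [2, 4, 0, 3]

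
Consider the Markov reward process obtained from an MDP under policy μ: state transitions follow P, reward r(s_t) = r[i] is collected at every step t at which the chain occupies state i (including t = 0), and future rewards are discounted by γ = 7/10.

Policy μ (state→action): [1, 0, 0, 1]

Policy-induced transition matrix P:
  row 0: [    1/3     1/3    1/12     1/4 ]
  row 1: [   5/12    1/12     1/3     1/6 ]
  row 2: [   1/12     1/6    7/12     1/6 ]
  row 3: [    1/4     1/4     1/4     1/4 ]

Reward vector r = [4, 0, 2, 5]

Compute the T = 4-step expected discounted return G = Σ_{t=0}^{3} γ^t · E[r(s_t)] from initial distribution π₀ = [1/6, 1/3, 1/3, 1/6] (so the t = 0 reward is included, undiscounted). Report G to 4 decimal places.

G = 6.3270

t=0: π = [0.1667, 0.3333, 0.3333, 0.1667], E[r] = 2.1667, γ^t·E[r] = 2.166667, running G = 2.166667
t=1: π = [0.2639, 0.1806, 0.3611, 0.1944], E[r] = 2.7500, γ^t·E[r] = 1.925000, running G = 4.091667
t=2: π = [0.2419, 0.2118, 0.3414, 0.2049], E[r] = 2.6748, γ^t·E[r] = 1.310637, running G = 5.402303
t=3: π = [0.2486, 0.2064, 0.3411, 0.2039], E[r] = 2.6960, γ^t·E[r] = 0.924724, running G = 6.327027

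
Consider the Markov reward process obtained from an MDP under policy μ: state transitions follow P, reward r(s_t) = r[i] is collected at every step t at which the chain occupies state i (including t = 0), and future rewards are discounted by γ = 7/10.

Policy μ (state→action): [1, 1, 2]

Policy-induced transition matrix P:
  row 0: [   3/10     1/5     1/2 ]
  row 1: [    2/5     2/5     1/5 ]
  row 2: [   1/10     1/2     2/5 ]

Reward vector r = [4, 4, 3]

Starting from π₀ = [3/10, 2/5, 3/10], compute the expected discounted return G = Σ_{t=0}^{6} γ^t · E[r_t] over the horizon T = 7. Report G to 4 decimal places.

t=0: π = [0.3000, 0.4000, 0.3000], E[r] = 3.7000, γ^t·E[r] = 3.700000, running G = 3.700000
t=1: π = [0.2800, 0.3700, 0.3500], E[r] = 3.6500, γ^t·E[r] = 2.555000, running G = 6.255000
t=2: π = [0.2670, 0.3790, 0.3540], E[r] = 3.6460, γ^t·E[r] = 1.786540, running G = 8.041540
t=3: π = [0.2671, 0.3820, 0.3509], E[r] = 3.6491, γ^t·E[r] = 1.251641, running G = 9.293181
t=4: π = [0.2680, 0.3817, 0.3503], E[r] = 3.6497, γ^t·E[r] = 0.876291, running G = 10.169472
t=5: π = [0.2681, 0.3814, 0.3505], E[r] = 3.6495, γ^t·E[r] = 0.613377, running G = 10.782849
t=6: π = [0.2680, 0.3814, 0.3505], E[r] = 3.6495, γ^t·E[r] = 0.429357, running G = 11.212206

G = 11.2122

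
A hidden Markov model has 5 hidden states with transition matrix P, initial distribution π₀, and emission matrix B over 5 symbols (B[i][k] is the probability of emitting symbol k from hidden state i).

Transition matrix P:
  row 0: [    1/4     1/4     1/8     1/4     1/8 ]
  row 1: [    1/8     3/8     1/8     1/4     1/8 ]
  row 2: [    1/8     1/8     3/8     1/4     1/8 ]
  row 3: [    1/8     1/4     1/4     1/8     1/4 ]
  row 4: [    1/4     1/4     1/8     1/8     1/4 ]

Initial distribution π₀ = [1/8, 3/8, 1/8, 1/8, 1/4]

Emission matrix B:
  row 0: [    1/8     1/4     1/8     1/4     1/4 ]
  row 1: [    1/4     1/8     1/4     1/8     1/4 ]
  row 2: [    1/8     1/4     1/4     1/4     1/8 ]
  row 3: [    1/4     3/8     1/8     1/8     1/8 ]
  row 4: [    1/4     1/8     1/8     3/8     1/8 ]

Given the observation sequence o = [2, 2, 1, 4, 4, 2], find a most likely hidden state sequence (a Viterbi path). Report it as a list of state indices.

path = [1, 1, 3, 1, 1, 1]

t=0: δ = [1.562e-02, 9.375e-02, 3.125e-02, 1.562e-02, 3.125e-02]  (obs o_0=2)
t=1: δ = [1.465e-03, 8.789e-03, 2.930e-03, 2.930e-03, 1.465e-03]  ψ = [1, 1, 1, 1, 1]  (obs o_1=2)
t=2: δ = [2.747e-04, 4.120e-04, 2.747e-04, 8.240e-04, 1.373e-04]  ψ = [1, 1, 1, 1, 1]  (obs o_2=1)
t=3: δ = [2.575e-05, 5.150e-05, 2.575e-05, 1.287e-05, 2.575e-05]  ψ = [3, 3, 3, 1, 3]  (obs o_3=4)
t=4: δ = [1.609e-06, 4.828e-06, 1.207e-06, 1.609e-06, 8.047e-07]  ψ = [0, 1, 2, 1, 1]  (obs o_4=4)
t=5: δ = [7.544e-08, 4.526e-07, 1.509e-07, 1.509e-07, 7.544e-08]  ψ = [1, 1, 1, 1, 1]  (obs o_5=2)
backtrack: best end state = 1; path = [1, 1, 3, 1, 1, 1]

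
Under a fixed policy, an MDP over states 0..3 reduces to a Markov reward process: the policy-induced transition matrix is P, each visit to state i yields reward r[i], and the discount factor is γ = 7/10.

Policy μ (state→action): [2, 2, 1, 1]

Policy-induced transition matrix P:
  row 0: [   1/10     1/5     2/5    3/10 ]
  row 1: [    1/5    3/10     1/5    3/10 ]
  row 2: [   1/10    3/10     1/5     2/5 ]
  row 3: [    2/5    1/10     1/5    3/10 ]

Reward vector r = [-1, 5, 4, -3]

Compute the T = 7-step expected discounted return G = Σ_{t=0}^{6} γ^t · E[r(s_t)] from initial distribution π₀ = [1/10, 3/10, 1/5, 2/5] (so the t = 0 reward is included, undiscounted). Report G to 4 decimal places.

t=0: π = [0.1000, 0.3000, 0.2000, 0.4000], E[r] = 1.0000, γ^t·E[r] = 1.000000, running G = 1.000000
t=1: π = [0.2500, 0.2100, 0.2200, 0.3200], E[r] = 0.7200, γ^t·E[r] = 0.504000, running G = 1.504000
t=2: π = [0.2170, 0.2110, 0.2500, 0.3220], E[r] = 0.8720, γ^t·E[r] = 0.427280, running G = 1.931280
t=3: π = [0.2177, 0.2139, 0.2434, 0.3250], E[r] = 0.8504, γ^t·E[r] = 0.291687, running G = 2.222967
t=4: π = [0.2189, 0.2132, 0.2435, 0.3243], E[r] = 0.8484, γ^t·E[r] = 0.203701, running G = 2.426668
t=5: π = [0.2186, 0.2132, 0.2438, 0.3244], E[r] = 0.8496, γ^t·E[r] = 0.142799, running G = 2.569467
t=6: π = [0.2186, 0.2133, 0.2437, 0.3244], E[r] = 0.8495, γ^t·E[r] = 0.099939, running G = 2.669406

G = 2.6694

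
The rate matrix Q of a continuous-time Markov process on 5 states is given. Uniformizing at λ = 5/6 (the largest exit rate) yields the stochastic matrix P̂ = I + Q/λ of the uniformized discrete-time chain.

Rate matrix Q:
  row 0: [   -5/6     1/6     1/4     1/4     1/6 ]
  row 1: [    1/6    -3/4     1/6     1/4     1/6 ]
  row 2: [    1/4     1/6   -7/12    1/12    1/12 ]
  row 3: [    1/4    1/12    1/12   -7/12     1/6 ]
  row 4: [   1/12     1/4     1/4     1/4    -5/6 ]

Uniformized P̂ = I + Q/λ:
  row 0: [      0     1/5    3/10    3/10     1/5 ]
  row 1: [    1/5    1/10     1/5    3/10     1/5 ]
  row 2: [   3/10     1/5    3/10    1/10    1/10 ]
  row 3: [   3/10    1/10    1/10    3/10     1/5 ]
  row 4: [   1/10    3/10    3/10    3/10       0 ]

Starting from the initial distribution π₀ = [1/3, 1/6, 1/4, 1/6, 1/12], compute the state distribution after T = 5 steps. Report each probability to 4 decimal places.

t=0: π = [0.3333, 0.1667, 0.2500, 0.1667, 0.0833]
t=1: π = [0.1667, 0.1750, 0.2500, 0.2500, 0.1583]
t=2: π = [0.2008, 0.1733, 0.2325, 0.2500, 0.1433]
t=3: π = [0.1938, 0.1720, 0.2327, 0.2535, 0.1481]
t=4: π = [0.1951, 0.1723, 0.2321, 0.2535, 0.1471]
t=5: π = [0.1948, 0.1721, 0.2321, 0.2536, 0.1474]

π = [0.1948, 0.1721, 0.2321, 0.2536, 0.1474]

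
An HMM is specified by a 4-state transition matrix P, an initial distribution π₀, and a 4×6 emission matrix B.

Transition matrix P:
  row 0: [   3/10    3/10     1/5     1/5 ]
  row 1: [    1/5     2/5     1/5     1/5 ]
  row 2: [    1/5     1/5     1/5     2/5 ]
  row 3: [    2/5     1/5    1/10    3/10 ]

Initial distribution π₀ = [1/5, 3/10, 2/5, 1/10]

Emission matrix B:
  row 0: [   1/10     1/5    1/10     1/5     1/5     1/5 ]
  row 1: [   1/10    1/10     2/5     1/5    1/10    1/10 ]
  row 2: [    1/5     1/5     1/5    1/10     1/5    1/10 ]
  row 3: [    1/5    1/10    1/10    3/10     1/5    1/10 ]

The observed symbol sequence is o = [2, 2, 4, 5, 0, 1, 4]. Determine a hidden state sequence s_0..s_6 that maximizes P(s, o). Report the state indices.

path = [1, 1, 3, 0, 3, 0, 0]

t=0: δ = [2.000e-02, 1.200e-01, 8.000e-02, 1.000e-02]  (obs o_0=2)
t=1: δ = [2.400e-03, 1.920e-02, 4.800e-03, 3.200e-03]  ψ = [1, 1, 1, 2]  (obs o_1=2)
t=2: δ = [7.680e-04, 7.680e-04, 7.680e-04, 7.680e-04]  ψ = [1, 1, 1, 1]  (obs o_2=4)
t=3: δ = [6.144e-05, 3.072e-05, 1.536e-05, 3.072e-05]  ψ = [3, 1, 0, 2]  (obs o_3=5)
t=4: δ = [1.843e-06, 1.843e-06, 2.458e-06, 2.458e-06]  ψ = [0, 0, 0, 0]  (obs o_4=0)
t=5: δ = [1.966e-07, 7.373e-08, 9.830e-08, 9.830e-08]  ψ = [3, 1, 2, 2]  (obs o_5=1)
t=6: δ = [1.180e-08, 5.898e-09, 7.864e-09, 7.864e-09]  ψ = [0, 0, 0, 0]  (obs o_6=4)
backtrack: best end state = 0; path = [1, 1, 3, 0, 3, 0, 0]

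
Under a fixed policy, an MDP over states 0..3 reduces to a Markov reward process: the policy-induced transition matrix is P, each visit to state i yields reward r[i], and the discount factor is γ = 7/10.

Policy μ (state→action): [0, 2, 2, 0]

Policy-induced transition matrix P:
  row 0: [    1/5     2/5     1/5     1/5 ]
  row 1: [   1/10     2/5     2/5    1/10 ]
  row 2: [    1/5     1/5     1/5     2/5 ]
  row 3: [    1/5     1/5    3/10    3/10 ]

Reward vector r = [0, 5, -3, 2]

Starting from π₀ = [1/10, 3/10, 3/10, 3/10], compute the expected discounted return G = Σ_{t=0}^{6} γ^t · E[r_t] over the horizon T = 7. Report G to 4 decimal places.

G = 3.4527

t=0: π = [0.1000, 0.3000, 0.3000, 0.3000], E[r] = 1.2000, γ^t·E[r] = 1.200000, running G = 1.200000
t=1: π = [0.1700, 0.2800, 0.2900, 0.2600], E[r] = 1.0500, γ^t·E[r] = 0.735000, running G = 1.935000
t=2: π = [0.1720, 0.2900, 0.2820, 0.2560], E[r] = 1.1160, γ^t·E[r] = 0.546840, running G = 2.481840
t=3: π = [0.1710, 0.2924, 0.2836, 0.2530], E[r] = 1.1172, γ^t·E[r] = 0.383200, running G = 2.865040
t=4: π = [0.1708, 0.2927, 0.2838, 0.2528], E[r] = 1.1176, γ^t·E[r] = 0.268341, running G = 3.133380
t=5: π = [0.1707, 0.2927, 0.2838, 0.2528], E[r] = 1.1175, γ^t·E[r] = 0.187823, running G = 3.321203
t=6: π = [0.1707, 0.2927, 0.2838, 0.2528], E[r] = 1.1175, γ^t·E[r] = 0.131475, running G = 3.452678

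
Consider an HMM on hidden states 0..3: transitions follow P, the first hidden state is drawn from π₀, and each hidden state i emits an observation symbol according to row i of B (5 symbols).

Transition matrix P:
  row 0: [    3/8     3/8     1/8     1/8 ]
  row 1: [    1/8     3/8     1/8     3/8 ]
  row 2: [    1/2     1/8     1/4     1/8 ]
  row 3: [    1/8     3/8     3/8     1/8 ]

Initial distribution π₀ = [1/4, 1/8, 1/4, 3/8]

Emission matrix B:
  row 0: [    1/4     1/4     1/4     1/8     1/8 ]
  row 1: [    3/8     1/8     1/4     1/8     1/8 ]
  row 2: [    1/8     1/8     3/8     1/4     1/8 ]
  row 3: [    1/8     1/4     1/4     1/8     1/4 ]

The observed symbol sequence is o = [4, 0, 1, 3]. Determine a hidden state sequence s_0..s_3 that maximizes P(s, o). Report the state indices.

t=0: δ = [3.125e-02, 1.562e-02, 3.125e-02, 9.375e-02]  (obs o_0=4)
t=1: δ = [3.906e-03, 1.318e-02, 4.395e-03, 1.465e-03]  ψ = [2, 3, 3, 3]  (obs o_1=0)
t=2: δ = [5.493e-04, 6.180e-04, 2.060e-04, 1.236e-03]  ψ = [2, 1, 1, 1]  (obs o_2=1)
t=3: δ = [2.575e-05, 5.794e-05, 1.159e-04, 2.897e-05]  ψ = [0, 3, 3, 1]  (obs o_3=3)
backtrack: best end state = 2; path = [3, 1, 3, 2]

path = [3, 1, 3, 2]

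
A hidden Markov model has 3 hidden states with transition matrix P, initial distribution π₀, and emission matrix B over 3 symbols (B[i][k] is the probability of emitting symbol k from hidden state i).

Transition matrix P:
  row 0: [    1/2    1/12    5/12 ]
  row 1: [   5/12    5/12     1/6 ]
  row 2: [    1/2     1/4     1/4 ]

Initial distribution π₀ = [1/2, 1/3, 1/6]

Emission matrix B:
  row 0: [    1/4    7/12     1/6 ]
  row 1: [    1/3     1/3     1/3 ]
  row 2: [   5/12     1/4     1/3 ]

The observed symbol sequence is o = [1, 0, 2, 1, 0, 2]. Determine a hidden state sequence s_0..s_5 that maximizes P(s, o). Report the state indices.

t=0: δ = [2.917e-01, 1.111e-01, 4.167e-02]  (obs o_0=1)
t=1: δ = [3.646e-02, 1.543e-02, 5.064e-02]  ψ = [0, 1, 0]  (obs o_1=0)
t=2: δ = [4.220e-03, 4.220e-03, 5.064e-03]  ψ = [2, 2, 0]  (obs o_2=2)
t=3: δ = [1.477e-03, 5.861e-04, 4.396e-04]  ψ = [2, 1, 0]  (obs o_3=1)
t=4: δ = [1.846e-04, 8.140e-05, 2.564e-04]  ψ = [0, 1, 0]  (obs o_4=0)
t=5: δ = [2.137e-05, 2.137e-05, 2.564e-05]  ψ = [2, 2, 0]  (obs o_5=2)
backtrack: best end state = 2; path = [0, 0, 2, 0, 0, 2]

path = [0, 0, 2, 0, 0, 2]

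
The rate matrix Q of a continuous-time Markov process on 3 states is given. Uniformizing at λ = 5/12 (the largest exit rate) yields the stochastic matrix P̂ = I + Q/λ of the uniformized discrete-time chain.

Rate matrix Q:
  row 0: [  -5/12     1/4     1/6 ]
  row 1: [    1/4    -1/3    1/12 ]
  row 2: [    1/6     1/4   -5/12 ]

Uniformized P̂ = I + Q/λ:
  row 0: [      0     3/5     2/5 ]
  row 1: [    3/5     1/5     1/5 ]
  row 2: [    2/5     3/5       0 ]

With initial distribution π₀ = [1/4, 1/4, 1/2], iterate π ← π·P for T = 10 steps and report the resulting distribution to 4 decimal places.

π = [0.3470, 0.4286, 0.2244]

t=0: π = [0.2500, 0.2500, 0.5000]
t=1: π = [0.3500, 0.5000, 0.1500]
t=2: π = [0.3600, 0.4000, 0.2400]
t=3: π = [0.3360, 0.4400, 0.2240]
t=4: π = [0.3536, 0.4240, 0.2224]
t=5: π = [0.3434, 0.4304, 0.2262]
t=6: π = [0.3487, 0.4278, 0.2234]
t=7: π = [0.3461, 0.4289, 0.2251]
t=8: π = [0.3473, 0.4285, 0.2242]
t=9: π = [0.3468, 0.4286, 0.2246]
t=10: π = [0.3470, 0.4286, 0.2244]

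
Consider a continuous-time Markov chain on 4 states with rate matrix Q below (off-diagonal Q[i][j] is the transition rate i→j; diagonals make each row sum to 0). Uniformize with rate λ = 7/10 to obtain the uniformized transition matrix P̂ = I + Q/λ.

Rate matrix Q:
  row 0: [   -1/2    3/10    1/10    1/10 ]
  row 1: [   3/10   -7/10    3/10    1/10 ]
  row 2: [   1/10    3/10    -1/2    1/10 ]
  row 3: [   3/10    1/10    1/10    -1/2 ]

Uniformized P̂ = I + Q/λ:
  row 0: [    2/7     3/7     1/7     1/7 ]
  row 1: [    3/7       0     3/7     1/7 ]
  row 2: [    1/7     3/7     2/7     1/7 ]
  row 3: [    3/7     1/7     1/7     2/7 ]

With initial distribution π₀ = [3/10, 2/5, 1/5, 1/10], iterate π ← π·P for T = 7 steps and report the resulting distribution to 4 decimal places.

π = [0.3112, 0.2664, 0.2557, 0.1667]

t=0: π = [0.3000, 0.4000, 0.2000, 0.1000]
t=1: π = [0.3286, 0.2286, 0.2857, 0.1571]
t=2: π = [0.3000, 0.2857, 0.2490, 0.1653]
t=3: π = [0.3146, 0.2589, 0.2601, 0.1665]
t=4: π = [0.3093, 0.2701, 0.2540, 0.1666]
t=5: π = [0.3118, 0.2652, 0.2563, 0.1667]
t=6: π = [0.3108, 0.2673, 0.2552, 0.1667]
t=7: π = [0.3112, 0.2664, 0.2557, 0.1667]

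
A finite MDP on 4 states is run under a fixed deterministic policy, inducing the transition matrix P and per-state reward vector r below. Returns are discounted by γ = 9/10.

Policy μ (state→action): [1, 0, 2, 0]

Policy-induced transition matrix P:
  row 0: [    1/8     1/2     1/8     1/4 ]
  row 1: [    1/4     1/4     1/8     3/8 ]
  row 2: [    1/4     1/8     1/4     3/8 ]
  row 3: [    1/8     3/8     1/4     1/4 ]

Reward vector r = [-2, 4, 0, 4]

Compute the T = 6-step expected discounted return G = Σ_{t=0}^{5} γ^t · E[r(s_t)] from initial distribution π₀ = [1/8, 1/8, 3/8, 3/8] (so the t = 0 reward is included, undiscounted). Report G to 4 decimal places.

G = 9.4551

t=0: π = [0.1250, 0.1250, 0.3750, 0.3750], E[r] = 1.7500, γ^t·E[r] = 1.750000, running G = 1.750000
t=1: π = [0.1875, 0.2813, 0.2188, 0.3125], E[r] = 2.0000, γ^t·E[r] = 1.800000, running G = 3.550000
t=2: π = [0.1875, 0.3086, 0.1914, 0.3125], E[r] = 2.1094, γ^t·E[r] = 1.708594, running G = 5.258594
t=3: π = [0.1875, 0.3120, 0.1880, 0.3125], E[r] = 2.1230, γ^t·E[r] = 1.547701, running G = 6.806295
t=4: π = [0.1875, 0.3124, 0.1876, 0.3125], E[r] = 2.1248, γ^t·E[r] = 1.394052, running G = 8.200347
t=5: π = [0.1875, 0.3125, 0.1875, 0.3125], E[r] = 2.1250, γ^t·E[r] = 1.254773, running G = 9.455120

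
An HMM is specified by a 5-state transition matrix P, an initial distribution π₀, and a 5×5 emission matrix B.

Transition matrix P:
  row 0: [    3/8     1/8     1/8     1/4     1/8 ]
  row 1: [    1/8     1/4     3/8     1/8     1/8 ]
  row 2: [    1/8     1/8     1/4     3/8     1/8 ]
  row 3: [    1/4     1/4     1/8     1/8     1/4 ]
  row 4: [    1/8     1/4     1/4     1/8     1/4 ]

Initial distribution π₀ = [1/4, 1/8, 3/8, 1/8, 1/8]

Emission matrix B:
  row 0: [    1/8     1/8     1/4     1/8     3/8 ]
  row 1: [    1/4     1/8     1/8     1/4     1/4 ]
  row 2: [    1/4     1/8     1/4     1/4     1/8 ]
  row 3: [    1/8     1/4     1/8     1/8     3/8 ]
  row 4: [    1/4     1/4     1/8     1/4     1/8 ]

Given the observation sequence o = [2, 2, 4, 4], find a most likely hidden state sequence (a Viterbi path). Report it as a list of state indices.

t=0: δ = [6.250e-02, 1.562e-02, 9.375e-02, 1.562e-02, 1.562e-02]  (obs o_0=2)
t=1: δ = [5.859e-03, 1.465e-03, 5.859e-03, 4.395e-03, 1.465e-03]  ψ = [0, 2, 2, 2, 2]  (obs o_1=2)
t=2: δ = [8.240e-04, 2.747e-04, 1.831e-04, 8.240e-04, 1.373e-04]  ψ = [0, 3, 2, 2, 3]  (obs o_2=4)
t=3: δ = [1.159e-04, 5.150e-05, 1.287e-05, 7.725e-05, 2.575e-05]  ψ = [0, 3, 0, 0, 3]  (obs o_3=4)
backtrack: best end state = 0; path = [0, 0, 0, 0]

path = [0, 0, 0, 0]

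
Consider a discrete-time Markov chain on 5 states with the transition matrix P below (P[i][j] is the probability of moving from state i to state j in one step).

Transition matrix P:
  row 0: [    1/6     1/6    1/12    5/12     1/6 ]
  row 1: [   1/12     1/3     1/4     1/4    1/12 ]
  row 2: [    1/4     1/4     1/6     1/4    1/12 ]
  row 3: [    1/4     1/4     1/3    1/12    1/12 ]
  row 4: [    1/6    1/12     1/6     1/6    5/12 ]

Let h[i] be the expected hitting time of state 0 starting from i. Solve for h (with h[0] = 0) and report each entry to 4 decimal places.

First-step conditioning: h[0] = 0; for i ≠ 0, h[i] = 1 + Σ_k P[i][k]·h[k].
  h[1] = 1 + 1/3·h[1] + 1/4·h[2] + 1/4·h[3] + 1/12·h[4]
  h[2] = 1 + 1/4·h[1] + 1/6·h[2] + 1/4·h[3] + 1/12·h[4]
  h[3] = 1 + 1/4·h[1] + 1/3·h[2] + 1/12·h[3] + 1/12·h[4]
  h[4] = 1 + 1/12·h[1] + 1/6·h[2] + 1/6·h[3] + 5/12·h[4]
Solving the 4×4 linear system over states ≠ 0 gives exactly h = [0, 1248/209, 96/19, 96/19, 60/11] (h[0] = 0 is the target).

h = [0.0000, 5.9713, 5.0526, 5.0526, 5.4545]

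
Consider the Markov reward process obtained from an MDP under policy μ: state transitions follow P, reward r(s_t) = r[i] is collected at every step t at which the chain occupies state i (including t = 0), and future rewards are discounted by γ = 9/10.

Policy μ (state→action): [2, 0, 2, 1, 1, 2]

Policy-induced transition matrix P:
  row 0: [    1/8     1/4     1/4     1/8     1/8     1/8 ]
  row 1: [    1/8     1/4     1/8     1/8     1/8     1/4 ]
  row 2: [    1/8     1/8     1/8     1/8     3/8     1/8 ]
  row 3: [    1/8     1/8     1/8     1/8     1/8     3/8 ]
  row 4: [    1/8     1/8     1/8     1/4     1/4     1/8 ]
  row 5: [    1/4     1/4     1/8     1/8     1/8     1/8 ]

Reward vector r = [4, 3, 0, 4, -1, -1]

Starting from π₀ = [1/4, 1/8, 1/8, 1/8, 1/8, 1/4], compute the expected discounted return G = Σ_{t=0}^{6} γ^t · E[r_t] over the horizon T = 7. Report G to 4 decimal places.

t=0: π = [0.2500, 0.1250, 0.1250, 0.1250, 0.1250, 0.2500], E[r] = 1.5000, γ^t·E[r] = 1.500000, running G = 1.500000
t=1: π = [0.1563, 0.2031, 0.1563, 0.1406, 0.1719, 0.1719], E[r] = 1.4531, γ^t·E[r] = 1.307813, running G = 2.807813
t=2: π = [0.1465, 0.1914, 0.1445, 0.1465, 0.1855, 0.1855], E[r] = 1.3750, γ^t·E[r] = 1.113750, running G = 3.921563
t=3: π = [0.1482, 0.1904, 0.1433, 0.1482, 0.1843, 0.1855], E[r] = 1.3870, γ^t·E[r] = 1.011096, running G = 4.932658
t=4: π = [0.1482, 0.1905, 0.1435, 0.1480, 0.1839, 0.1859], E[r] = 1.3868, γ^t·E[r] = 0.909866, running G = 5.842525
t=5: π = [0.1482, 0.1906, 0.1435, 0.1480, 0.1839, 0.1858], E[r] = 1.3869, γ^t·E[r] = 0.818940, running G = 6.661465
t=6: π = [0.1482, 0.1906, 0.1435, 0.1480, 0.1839, 0.1858], E[r] = 1.3869, γ^t·E[r] = 0.737055, running G = 7.398520

G = 7.3985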